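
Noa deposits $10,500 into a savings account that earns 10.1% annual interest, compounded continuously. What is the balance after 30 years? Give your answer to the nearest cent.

$217,320.94

A = P·e^(rt) = 10,500·e^(0.101·30) = 10,500·e^3.03.
e^3.03 ≈ 20.6972325894, so A ≈ 217,320.9422.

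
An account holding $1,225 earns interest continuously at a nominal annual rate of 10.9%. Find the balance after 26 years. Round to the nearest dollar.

A = P·e^(rt) = 1,225·e^(0.109·26) = 1,225·e^2.834.
e^2.834 ≈ 17.013378412, so A ≈ 20,841.3886.

$20,841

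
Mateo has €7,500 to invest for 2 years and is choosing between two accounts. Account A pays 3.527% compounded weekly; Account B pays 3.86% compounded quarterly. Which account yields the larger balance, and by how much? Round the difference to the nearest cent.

Account B, by €50.97

A: (1 + 0.03527/52)^104 ≈ 1.073061833, so 7,500 × 1.073061833 ≈ 8,047.9637.
B: (1 + 0.00965)^8 ≈ 1.079858365, so 7,500 × 1.079858365 ≈ 8,098.9377.
Difference ≈ 50.9740 in favor of B.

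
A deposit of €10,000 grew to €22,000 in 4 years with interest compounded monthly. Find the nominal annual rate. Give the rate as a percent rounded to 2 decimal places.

(1 + r/12)^48 = 22,000/10,000 = 2.2.
1 + r/12 = 2.2^(1/48) ≈ 1.016562, so r/12 ≈ 0.0165618.
r ≈ 12·0.0165618 = 19.87422%.

19.87%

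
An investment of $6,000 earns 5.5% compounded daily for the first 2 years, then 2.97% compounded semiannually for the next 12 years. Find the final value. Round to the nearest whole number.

$9,540

Phase 1: 6,000·(1 + 0.055/365)^730 ≈ 6,697.6129.
Phase 2: 6,697.6129·(1 + 0.01485)^24 ≈ 9,540.3562.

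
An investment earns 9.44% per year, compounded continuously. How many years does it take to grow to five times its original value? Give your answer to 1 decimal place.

17.0 years

e^(0.0944t) = 5, so 0.0944t = ln 5 ≈ 1.6094.
t ≈ 1.6094/0.0944 ≈ 17.0491.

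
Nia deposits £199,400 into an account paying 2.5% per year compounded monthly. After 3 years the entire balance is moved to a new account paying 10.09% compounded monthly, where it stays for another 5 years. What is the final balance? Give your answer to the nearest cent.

Phase 1: 199,400·(1 + 0.025/12)^36 ≈ 214,913.3322.
Phase 2: 214,913.3322·(1 + 0.1009/12)^60 ≈ 355,180.3376.

£355,180.34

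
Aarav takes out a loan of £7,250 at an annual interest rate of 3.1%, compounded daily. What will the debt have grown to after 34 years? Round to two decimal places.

£20,800.08

Periodic rate = 3.1%/365 = 0.0000849315; periods = 365·34 = 12410.
A = 7,250·(1 + 0.031/365)^12410 ≈ 7,250·2.8689762064 ≈ 20,800.0775.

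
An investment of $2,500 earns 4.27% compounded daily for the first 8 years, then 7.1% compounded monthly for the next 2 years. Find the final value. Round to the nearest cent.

After 8 years at 4.27%: 2,500 × 1.407169191 ≈ 3,517.9230.
Then 2 years at 7.1%: 3,517.9230 × 1.152094473 ≈ 4,052.9796.

$4,052.98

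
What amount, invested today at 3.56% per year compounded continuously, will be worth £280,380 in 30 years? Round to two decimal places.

£96,365.27

P = A·e^(−rt) = 280,380·e^(−1.068).
e^(−1.068) ≈ 0.343695220928, so P ≈ 96,365.2660.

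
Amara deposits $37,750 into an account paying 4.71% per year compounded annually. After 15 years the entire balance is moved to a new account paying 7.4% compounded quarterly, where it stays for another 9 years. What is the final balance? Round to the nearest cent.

Phase 1: 37,750·(1 + 0.0471)^15 ≈ 75,290.3559.
Phase 2: 75,290.3559·(1 + 0.0185)^36 ≈ 145,658.7404.

$145,658.74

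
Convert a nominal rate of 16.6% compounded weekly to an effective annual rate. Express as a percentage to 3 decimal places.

EAR = (1 + 16.6%/52)^52 − 1 = (1 + 0.00319231)^52 − 1.
(1 + 0.00319231)^52 ≈ 1.180261, so EAR ≈ 18.02610%.

18.026%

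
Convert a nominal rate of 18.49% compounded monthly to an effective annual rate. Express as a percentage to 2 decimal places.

One year is 12 periods at 0.0154083 each: (1 + 0.0154083)^12 ≈ 1.201403.
EAR = 1.201403 − 1 ≈ 20.14029%.

20.14%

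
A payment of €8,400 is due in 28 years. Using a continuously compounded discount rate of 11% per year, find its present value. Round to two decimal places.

€386.06

P = A·e^(−rt) = 8,400·e^(−3.08).
e^(−3.08) ≈ 0.04595925665, so P ≈ 386.0578.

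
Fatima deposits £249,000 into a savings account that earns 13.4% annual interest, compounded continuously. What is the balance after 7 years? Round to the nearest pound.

£636,162

A = P·e^(rt) = 249,000·e^(0.134·7) = 249,000·e^0.938.
e^0.938 ≈ 2.55486657204, so A ≈ 636,161.7764.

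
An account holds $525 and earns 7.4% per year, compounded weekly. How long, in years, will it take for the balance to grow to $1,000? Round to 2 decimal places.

(1 + 0.00142308)^(52t) = 1,000/525 = 1.9048.
52t·ln(1 + 0.00142308) = ln(1.9048); 52t = 0.64436/0.00142207 ≈ 453.1135.
t ≈ 8.7137 years.

8.71 years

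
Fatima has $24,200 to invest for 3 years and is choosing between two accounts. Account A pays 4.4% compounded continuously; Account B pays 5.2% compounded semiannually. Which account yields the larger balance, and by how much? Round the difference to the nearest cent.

Account B, by $614.44

Account A growth factor: e^(0.044·3) = e^0.132 ≈ 1.1411083193; balance ≈ 27,614.8213.
Account B growth factor: (1 + 0.026)^6 ≈ 1.1664984462; balance ≈ 28,229.2624.
Account B is larger by 614.4411.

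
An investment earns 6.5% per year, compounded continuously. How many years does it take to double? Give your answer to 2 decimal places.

10.66 years

e^(0.065t) = 2, so 0.065t = ln 2 ≈ 0.69315.
t ≈ 0.69315/0.065 ≈ 10.6638.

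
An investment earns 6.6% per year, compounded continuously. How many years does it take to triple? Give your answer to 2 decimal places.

e^(0.066t) = 3, so 0.066t = ln 3 ≈ 1.0986.
t ≈ 1.0986/0.066 ≈ 16.6456.

16.65 years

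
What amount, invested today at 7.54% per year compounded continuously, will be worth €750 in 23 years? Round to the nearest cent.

P = A·e^(−rt) = 750·e^(−1.7342).
e^(−1.7342) ≈ 0.176541377, so P ≈ 132.4060.

€132.41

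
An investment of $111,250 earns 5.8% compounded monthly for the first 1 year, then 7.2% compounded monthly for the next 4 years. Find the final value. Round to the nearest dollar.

$157,084

Phase 1: 111,250·(1 + 0.058/12)^12 ≈ 117,876.8228.
Phase 2: 117,876.8228·(1 + 0.006)^48 ≈ 157,083.8352.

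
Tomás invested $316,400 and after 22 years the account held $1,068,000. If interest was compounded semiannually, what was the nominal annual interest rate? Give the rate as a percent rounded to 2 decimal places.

The 44-period growth factor is 1,068,000/316,400 = 3.37547.
r/2 = 3.37547^(1/44) − 1 ≈ 0.0280343, so r ≈ 2·0.0280343 = 5.60686%.

5.61%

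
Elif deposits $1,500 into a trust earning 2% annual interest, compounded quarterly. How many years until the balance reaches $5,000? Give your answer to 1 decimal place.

(1 + 0.005)^(4t) = 5,000/1,500 = 3.3333.
4t·ln(1 + 0.005) = ln(3.3333); 4t = 1.204/0.00498754 ≈ 241.3960.
t ≈ 60.3490 years.

60.3 years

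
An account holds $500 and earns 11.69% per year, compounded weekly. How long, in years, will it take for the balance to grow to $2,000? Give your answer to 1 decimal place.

11.9 years

(1 + 0.00224808)^(52t) = 2,000/500 = 4.
52t·ln(1 + 0.00224808) = ln(4); 52t = 1.3863/0.00224555 ≈ 617.3508.
t ≈ 11.8721 years.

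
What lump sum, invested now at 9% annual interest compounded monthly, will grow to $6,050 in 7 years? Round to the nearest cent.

Growth factor = (1 + 0.0075)^84 ≈ 1.873201963.
P = 6,050/1.873201963 ≈ 3,229.7639.

$3,229.76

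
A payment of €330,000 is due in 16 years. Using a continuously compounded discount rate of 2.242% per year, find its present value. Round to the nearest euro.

P = A·e^(−rt) = 330,000·e^(−0.35872).
e^(−0.35872) ≈ 0.698569923549, so P ≈ 230,528.0748.

€230,528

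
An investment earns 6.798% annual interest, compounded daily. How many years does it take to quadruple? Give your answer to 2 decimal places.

(1 + 0.000186247)^(365t) = 4.
365t = ln 4 / ln(1 + 0.000186247) ≈ 1.3863/0.000186229 ≈ 7444.0212.
t ≈ 20.3946.

20.39 years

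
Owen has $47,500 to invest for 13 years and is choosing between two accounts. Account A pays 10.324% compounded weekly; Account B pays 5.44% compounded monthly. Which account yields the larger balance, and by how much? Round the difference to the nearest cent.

Account A, by $85,357.24

Account A growth factor: (1 + 0.10324/52)^676 ≈ 3.82205963435; balance ≈ 181,547.8326.
Account B growth factor: (1 + 0.0544/12)^156 ≈ 2.0250650865; balance ≈ 96,190.5916.
Account A is larger by 85,357.2410.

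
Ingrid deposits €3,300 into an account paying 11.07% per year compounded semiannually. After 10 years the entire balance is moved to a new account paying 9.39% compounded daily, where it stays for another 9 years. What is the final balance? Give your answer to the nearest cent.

€22,564.17

Phase 1: 3,300·(1 + 0.05535)^20 ≈ 9,692.6879.
Phase 2: 9,692.6879·(1 + 0.0939/365)^3285 ≈ 22,564.1664.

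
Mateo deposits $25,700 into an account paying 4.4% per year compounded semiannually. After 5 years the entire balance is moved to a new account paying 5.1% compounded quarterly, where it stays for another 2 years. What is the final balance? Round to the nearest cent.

After 5 years at 4.4%: 25,700 × 1.2431082766 ≈ 31,947.8827.
Then 2 years at 5.1%: 31,947.8827 × 1.1066696885 ≈ 35,355.7534.

$35,355.75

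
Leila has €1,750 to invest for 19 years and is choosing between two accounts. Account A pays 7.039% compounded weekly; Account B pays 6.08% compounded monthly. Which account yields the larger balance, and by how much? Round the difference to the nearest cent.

A: (1 + 0.07039/52)^988 ≈ 3.805721609, so 1,750 × 3.805721609 ≈ 6,660.0128.
B: (1 + 0.0608/12)^228 ≈ 3.16541238, so 1,750 × 3.16541238 ≈ 5,539.4717.
Difference ≈ 1,120.5412 in favor of A.

Account A, by €1,120.54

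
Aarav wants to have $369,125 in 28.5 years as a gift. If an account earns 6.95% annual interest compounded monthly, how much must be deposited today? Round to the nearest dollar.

$51,218

Growth factor = (1 + 0.0695/12)^342 ≈ 7.20688002936.
P = 369,125/7.20688002936 ≈ 51,218.4189.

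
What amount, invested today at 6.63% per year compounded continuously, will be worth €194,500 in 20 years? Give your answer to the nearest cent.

P = A·e^(−rt) = 194,500·e^(−1.326).
e^(−1.326) ≈ 0.265537288987, so P ≈ 51,647.0027.

€51,647.00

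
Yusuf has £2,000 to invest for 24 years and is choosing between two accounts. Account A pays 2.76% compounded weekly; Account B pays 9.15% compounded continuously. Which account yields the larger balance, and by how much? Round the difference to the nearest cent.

Account B, by £14,099.77

Account A growth factor: (1 + 0.0276/52)^1248 ≈ 1.939100627; balance ≈ 3,878.2013.
Account B growth factor: e^(0.0915·24) = e^2.196 ≈ 8.9889855494; balance ≈ 17,977.9711.
Account B is larger by 14,099.7698.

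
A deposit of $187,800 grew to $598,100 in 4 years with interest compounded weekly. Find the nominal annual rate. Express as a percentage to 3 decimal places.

29.040%

(1 + r/52)^208 = 598,100/187,800 = 3.18477.
1 + r/52 = 3.18477^(1/208) ≈ 1.005585, so r/52 ≈ 0.00558467.
r ≈ 52·0.00558467 = 29.04030%.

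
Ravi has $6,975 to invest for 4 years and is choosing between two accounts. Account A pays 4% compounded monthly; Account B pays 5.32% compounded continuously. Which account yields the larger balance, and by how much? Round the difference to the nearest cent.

Account A growth factor: (1 + 0.04/12)^48 ≈ 1.17319867; balance ≈ 8,183.0607.
Account B growth factor: e^(0.0532·4) = e^0.2128 ≈ 1.237137199; balance ≈ 8,629.0320.
Account B is larger by 445.9712.

Account B, by $445.97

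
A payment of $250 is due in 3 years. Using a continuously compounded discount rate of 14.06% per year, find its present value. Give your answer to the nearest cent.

P = A·e^(−rt) = 250·e^(−0.4218).
e^(−0.4218) ≈ 0.655865199, so P ≈ 163.9663.

$163.97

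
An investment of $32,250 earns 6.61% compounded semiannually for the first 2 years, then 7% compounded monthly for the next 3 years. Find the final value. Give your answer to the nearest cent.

$45,284.75

After 2 years at 6.61%: 32,250 × 1.1388994105 ≈ 36,729.5060.
Then 3 years at 7%: 36,729.5060 × 1.2329255875 ≈ 45,284.7477.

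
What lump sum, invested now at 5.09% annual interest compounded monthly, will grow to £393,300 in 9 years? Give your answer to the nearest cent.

£248,997.16

Growth factor = (1 + 0.0509/12)^108 ≈ 1.57953608191.
P = 393,300/1.57953608191 ≈ 248,997.1609.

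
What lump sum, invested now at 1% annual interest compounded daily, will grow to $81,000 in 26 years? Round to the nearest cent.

$62,455.40

Periodic rate = 1%/365 = 0.0000273973; 9490 periods.
P = 81,000/(1 + 0.01/365)^9490 ≈ 81,000/1.2969254676 ≈ 62,455.4009.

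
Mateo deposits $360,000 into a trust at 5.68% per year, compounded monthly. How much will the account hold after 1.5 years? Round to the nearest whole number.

$391,938

Growth factor = (1 + 0.0568/12)^18 ≈ 1.08871597149.
A ≈ 360,000 × 1.08871597149 ≈ 391,937.7497.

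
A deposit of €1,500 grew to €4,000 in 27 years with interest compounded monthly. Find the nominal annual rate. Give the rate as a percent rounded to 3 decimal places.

3.638%

(1 + r/12)^324 = 4,000/1,500 = 2.66667.
1 + r/12 = 2.66667^(1/324) ≈ 1.003032, so r/12 ≈ 0.00303184.
r ≈ 12·0.00303184 = 3.63821%.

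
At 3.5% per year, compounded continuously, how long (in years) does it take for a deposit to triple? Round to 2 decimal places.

31.39 years

e^(0.035t) = 3, so 0.035t = ln 3 ≈ 1.0986.
t ≈ 1.0986/0.035 ≈ 31.3889.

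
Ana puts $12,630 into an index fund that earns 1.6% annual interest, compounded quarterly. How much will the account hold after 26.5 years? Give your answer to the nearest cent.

Growth factor = (1 + 0.004)^106 ≈ 1.526769789.
A ≈ 12,630 × 1.526769789 ≈ 19,283.1024.

$19,283.10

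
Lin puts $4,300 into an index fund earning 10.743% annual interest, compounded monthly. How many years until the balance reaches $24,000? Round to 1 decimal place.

We need (1 + 0.0089525)^(12t) = 5.5814, so 12t = ln 5.5814 / ln 1.008952 ≈ 192.9209.
t ≈ 192.9209/12 = 16.0767 years.

16.1 years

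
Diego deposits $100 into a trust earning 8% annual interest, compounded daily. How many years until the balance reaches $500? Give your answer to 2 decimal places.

20.12 years

(1 + 0.000219178)^(365t) = 500/100 = 5.
365t·ln(1 + 0.000219178) = ln(5); 365t = 1.6094/0.000219154 ≈ 7343.8652.
t ≈ 20.1202 years.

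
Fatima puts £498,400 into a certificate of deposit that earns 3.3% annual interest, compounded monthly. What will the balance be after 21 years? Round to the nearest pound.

Growth factor = (1 + 0.00275)^252 ≈ 1.99780458141.
A ≈ 498,400 × 1.99780458141 ≈ 995,705.8034.

£995,706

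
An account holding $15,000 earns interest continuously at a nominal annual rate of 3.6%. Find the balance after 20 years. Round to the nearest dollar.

$30,816

A = P·e^(rt) = 15,000·e^(0.036·20) = 15,000·e^0.72.
e^0.72 ≈ 2.0544332106, so A ≈ 30,816.4982.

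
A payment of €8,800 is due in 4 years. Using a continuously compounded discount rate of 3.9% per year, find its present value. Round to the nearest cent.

€7,528.92

P = A·e^(−rt) = 8,800·e^(−0.156).
e^(−0.156) ≈ 0.8555591904, so P ≈ 7,528.9209.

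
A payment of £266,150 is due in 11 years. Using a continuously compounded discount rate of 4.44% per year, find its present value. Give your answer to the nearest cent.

P = A·e^(−rt) = 266,150·e^(−0.4884).
e^(−0.4884) ≈ 0.613607380995, so P ≈ 163,311.6045.

£163,311.60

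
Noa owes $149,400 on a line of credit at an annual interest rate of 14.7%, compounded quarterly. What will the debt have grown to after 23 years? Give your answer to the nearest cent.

Periodic rate = 14.7%/4 = 0.03675; periods = 4·23 = 92.
A = 149,400·(1 + 0.03675)^92 ≈ 149,400·27.67018426847 ≈ 4,133,925.5297.

$4,133,925.53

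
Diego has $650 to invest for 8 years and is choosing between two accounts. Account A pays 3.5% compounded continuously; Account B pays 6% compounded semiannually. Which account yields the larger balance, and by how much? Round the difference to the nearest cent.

Account B, by $183.02

A: e^(0.035·8) = e^0.28 ≈ 1.32312981, so 650 × 1.32312981 ≈ 860.0344.
B: (1 + 0.03)^16 ≈ 1.604706439, so 650 × 1.604706439 ≈ 1,043.0592.
Difference ≈ 183.0248 in favor of B.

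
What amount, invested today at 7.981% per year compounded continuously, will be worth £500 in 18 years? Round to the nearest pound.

P = A·e^(−rt) = 500·e^(−1.43658).
e^(−1.43658) ≈ 0.237739439, so P ≈ 118.8697.

£119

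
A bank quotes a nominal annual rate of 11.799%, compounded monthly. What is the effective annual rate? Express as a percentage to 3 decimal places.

12.458%

One year is 12 periods at 0.0098325 each: (1 + 0.0098325)^12 ≈ 1.124585.
EAR = 1.124585 − 1 ≈ 12.45846%.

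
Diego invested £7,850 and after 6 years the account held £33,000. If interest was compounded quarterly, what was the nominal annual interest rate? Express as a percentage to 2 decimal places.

The 24-period growth factor is 33,000/7,850 = 4.20382.
r/4 = 4.20382^(1/24) − 1 ≈ 0.0616593, so r ≈ 4·0.0616593 = 24.66373%.

24.66%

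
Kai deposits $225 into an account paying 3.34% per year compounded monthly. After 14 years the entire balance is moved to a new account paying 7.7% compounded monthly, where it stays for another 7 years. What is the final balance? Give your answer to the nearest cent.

Phase 1: 225·(1 + 0.0334/12)^168 ≈ 358.9025.
Phase 2: 358.9025·(1 + 0.077/12)^84 ≈ 614.2051.

$614.21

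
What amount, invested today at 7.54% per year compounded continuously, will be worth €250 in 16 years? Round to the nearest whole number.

€75

P = A·e^(−rt) = 250·e^(−1.2064).
e^(−1.2064) ≈ 0.299272724, so P ≈ 74.8182.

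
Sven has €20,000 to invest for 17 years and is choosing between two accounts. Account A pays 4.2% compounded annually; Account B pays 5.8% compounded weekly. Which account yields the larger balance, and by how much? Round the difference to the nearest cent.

Account A growth factor: (1 + 0.042)^17 ≈ 2.0125710552; balance ≈ 40,251.4211.
Account B growth factor: (1 + 0.058/52)^884 ≈ 2.6790185746; balance ≈ 53,580.3715.
Account B is larger by 13,328.9504.

Account B, by €13,328.95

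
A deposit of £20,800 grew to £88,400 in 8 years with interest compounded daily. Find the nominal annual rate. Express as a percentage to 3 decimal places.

18.091%

(1 + r/365)^2920 = 88,400/20,800 = 4.25.
1 + r/365 = 4.25^(1/2920) ≈ 1.000496, so r/365 ≈ 0.000495643.
r ≈ 365·0.000495643 = 18.09097%.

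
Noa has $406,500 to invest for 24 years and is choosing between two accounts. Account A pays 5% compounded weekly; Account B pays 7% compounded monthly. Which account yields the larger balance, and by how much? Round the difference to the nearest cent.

Account B, by $821,628.82

A: (1 + 0.05/52)^1248 ≈ 3.318203249355, so 406,500 × 3.318203249355 ≈ 1,348,849.6209.
B: (1 + 0.07/12)^288 ≈ 5.339430357063, so 406,500 × 5.339430357063 ≈ 2,170,478.4401.
Difference ≈ 821,628.8193 in favor of B.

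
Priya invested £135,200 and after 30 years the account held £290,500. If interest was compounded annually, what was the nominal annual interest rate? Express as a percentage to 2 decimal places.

(1 + r)^30 = 290,500/135,200 = 2.14867.
1 + r = 2.14867^(1/30) ≈ 1.025823, so r ≈ 0.0258227.
r ≈ 2.58227%.

2.58%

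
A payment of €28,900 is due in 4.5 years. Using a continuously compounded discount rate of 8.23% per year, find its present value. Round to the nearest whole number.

P = A·e^(−rt) = 28,900·e^(−0.37035).
e^(−0.37035) ≈ 0.69049261592, so P ≈ 19,955.2366.

€19,955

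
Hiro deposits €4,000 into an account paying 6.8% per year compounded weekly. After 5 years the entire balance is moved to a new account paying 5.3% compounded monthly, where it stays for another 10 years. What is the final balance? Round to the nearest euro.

€9,534

Phase 1: 4,000·(1 + 0.068/52)^260 ≈ 5,618.5423.
Phase 2: 5,618.5423·(1 + 0.053/12)^120 ≈ 9,534.3900.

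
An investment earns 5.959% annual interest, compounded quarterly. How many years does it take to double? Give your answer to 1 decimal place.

11.7 years

(1 + 0.0148975)^(4t) = 2.
4t = ln 2 / ln(1 + 0.0148975) ≈ 0.69315/0.0147876 ≈ 46.8735.
t ≈ 11.7184.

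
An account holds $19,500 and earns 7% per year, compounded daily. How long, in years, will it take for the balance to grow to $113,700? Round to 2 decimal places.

We need (1 + 0.000191781)^(365t) = 5.8308, so 365t = ln 5.8308 / ln 1.000192 ≈ 9194.4439.
t ≈ 9194.4439/365 = 25.1903 years.

25.19 years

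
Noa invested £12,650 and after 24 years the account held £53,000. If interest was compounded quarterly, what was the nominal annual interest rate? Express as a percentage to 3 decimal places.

6.014%

(1 + r/4)^96 = 53,000/12,650 = 4.18972.
1 + r/4 = 4.18972^(1/96) ≈ 1.015035, so r/4 ≈ 0.0150352.
r ≈ 4·0.0150352 = 6.01407%.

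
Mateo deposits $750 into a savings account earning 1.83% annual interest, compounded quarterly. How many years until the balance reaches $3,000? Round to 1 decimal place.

75.9 years

(1 + 0.004575)^(4t) = 3,000/750 = 4.
4t·ln(1 + 0.004575) = ln(4); 4t = 1.3863/0.00456457 ≈ 303.7078.
t ≈ 75.9269 years.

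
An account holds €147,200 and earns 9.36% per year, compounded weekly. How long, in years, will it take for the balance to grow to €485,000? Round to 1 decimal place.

12.8 years

We need (1 + 0.0018)^(52t) = 3.2948, so 52t = ln 3.2948 / ln 1.0018 ≈ 663.0164.
t ≈ 663.0164/52 = 12.7503 years.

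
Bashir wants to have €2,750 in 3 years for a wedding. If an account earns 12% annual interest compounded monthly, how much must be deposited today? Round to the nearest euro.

Growth factor = (1 + 0.01)^36 ≈ 1.430768784.
P = 2,750/1.430768784 ≈ 1,922.0436.

€1,922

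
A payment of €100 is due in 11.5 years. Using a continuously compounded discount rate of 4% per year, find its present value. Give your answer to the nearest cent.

€63.13

P = A·e^(−rt) = 100·e^(−0.46).
e^(−0.46) ≈ 0.63128365, so P ≈ 63.1284.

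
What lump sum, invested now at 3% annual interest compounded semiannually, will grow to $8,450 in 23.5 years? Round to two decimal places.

Periodic rate = 3%/2 = 0.015; 47 periods.
P = 8,450/(1 + 0.015)^47 ≈ 8,450/2.013279103 ≈ 4,197.1329.

$4,197.13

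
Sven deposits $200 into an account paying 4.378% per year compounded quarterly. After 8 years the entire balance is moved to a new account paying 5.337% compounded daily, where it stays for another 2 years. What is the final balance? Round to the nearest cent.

After 8 years at 4.378%: 200 × 1.41670986 ≈ 283.3420.
Then 2 years at 5.337%: 283.3420 × 1.11263625 ≈ 315.2565.

$315.26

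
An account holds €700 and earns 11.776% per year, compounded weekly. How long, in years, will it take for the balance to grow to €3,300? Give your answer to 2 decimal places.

13.18 years

We need (1 + 0.00226462)^(52t) = 4.7143, so 52t = ln 4.7143 / ln 1.002265 ≈ 685.4817.
t ≈ 685.4817/52 = 13.1823 years.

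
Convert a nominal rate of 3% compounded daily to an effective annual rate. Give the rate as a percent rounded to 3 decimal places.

3.045%

EAR = (1 + 3%/365)^365 − 1 = (1 + 0.0000821918)^365 − 1.
(1 + 0.0000821918)^365 ≈ 1.030453, so EAR ≈ 3.04533%.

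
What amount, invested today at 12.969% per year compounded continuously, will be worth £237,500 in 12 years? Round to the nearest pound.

P = A·e^(−rt) = 237,500·e^(−1.55628).
e^(−1.55628) ≈ 0.210919233164, so P ≈ 50,093.3179.

£50,093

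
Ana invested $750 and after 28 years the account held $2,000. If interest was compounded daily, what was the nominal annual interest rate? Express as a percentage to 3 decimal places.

3.503%

The 10220-period growth factor is 2,000/750 = 2.66667.
r/365 = 2.66667^(1/10220) − 1 ≈ 0.0000959762, so r ≈ 365·0.0000959762 = 3.50313%.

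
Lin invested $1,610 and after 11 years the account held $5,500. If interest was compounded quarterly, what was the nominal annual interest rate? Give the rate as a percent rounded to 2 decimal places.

The 44-period growth factor is 5,500/1,610 = 3.41615.
r/4 = 3.41615^(1/44) − 1 ≈ 0.0283142, so r ≈ 4·0.0283142 = 11.32568%.

11.33%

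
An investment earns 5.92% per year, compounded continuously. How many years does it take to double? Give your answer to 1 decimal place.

e^(0.0592t) = 2, so 0.0592t = ln 2 ≈ 0.69315.
t ≈ 0.69315/0.0592 ≈ 11.7086.

11.7 years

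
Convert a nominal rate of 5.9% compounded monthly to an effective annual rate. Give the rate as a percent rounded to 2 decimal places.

6.06%

EAR = (1 + 5.9%/12)^12 − 1 = (1 + 0.00491667)^12 − 1.
(1 + 0.00491667)^12 ≈ 1.060622, so EAR ≈ 6.06219%.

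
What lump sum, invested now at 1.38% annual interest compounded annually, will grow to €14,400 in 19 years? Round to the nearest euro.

€11,099

Growth factor = (1 + 0.0138)^19 ≈ 1.2974584262.
P = 14,400/1.2974584262 ≈ 11,098.6215.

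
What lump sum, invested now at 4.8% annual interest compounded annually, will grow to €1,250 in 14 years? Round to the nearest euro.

Growth factor = (1 + 0.048)^14 ≈ 1.927782161.
P = 1,250/1.927782161 ≈ 648.4135.

€648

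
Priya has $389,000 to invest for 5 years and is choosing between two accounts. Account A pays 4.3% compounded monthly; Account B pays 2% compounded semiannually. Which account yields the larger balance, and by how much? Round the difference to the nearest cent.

A: (1 + 0.043/12)^60 ≈ 1.23938552126, so 389,000 × 1.23938552126 ≈ 482,120.9678.
B: (1 + 0.01)^10 ≈ 1.10462212541, so 389,000 × 1.10462212541 ≈ 429,698.0068.
Difference ≈ 52,422.9610 in favor of A.

Account A, by $52,422.96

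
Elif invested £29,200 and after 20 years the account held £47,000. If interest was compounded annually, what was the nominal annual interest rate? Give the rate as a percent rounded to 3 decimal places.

2.408%

The 20-period growth factor is 47,000/29,200 = 1.60959.
r = 1.60959^(1/20) − 1 ≈ 0.0240844, i.e. 2.40844%.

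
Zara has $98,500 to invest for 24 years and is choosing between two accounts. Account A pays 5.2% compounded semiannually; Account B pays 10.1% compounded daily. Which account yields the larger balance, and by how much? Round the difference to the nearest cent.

Account B, by $774,100.75

A: (1 + 0.026)^48 ≈ 3.42825657208, so 98,500 × 3.42825657208 ≈ 337,683.2723.
B: (1 + 0.101/365)^8760 ≈ 11.2871474717, so 98,500 × 11.2871474717 ≈ 1,111,784.0260.
Difference ≈ 774,100.7536 in favor of B.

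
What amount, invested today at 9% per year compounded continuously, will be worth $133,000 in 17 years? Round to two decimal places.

$28,799.24

P = A·e^(−rt) = 133,000·e^(−1.53).
e^(−1.53) ≈ 0.216535667316, so P ≈ 28,799.2438.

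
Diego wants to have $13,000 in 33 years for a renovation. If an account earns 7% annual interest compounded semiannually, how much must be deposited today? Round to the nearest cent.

Growth factor = (1 + 0.035)^66 ≈ 9.6841852012.
P = 13,000/9.6841852012 ≈ 1,342.3948.

$1,342.39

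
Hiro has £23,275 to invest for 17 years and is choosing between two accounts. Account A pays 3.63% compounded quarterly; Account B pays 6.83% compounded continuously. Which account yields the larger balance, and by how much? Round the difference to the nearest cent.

A: (1 + 0.009075)^68 ≈ 1.8483932253, so 23,275 × 1.8483932253 ≈ 43,021.3523.
B: e^(0.0683·17) = e^1.1611 ≈ 3.1934441333, so 23,275 × 3.1934441333 ≈ 74,327.4122.
Difference ≈ 31,306.0599 in favor of B.

Account B, by £31,306.06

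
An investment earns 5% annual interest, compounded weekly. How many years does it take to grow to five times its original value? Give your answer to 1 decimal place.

32.2 years

(1 + 0.000961538)^(52t) = 5.
52t = ln 5 / ln(1 + 0.000961538) ≈ 1.6094/0.000961076 ≈ 1674.6200.
t ≈ 32.2042.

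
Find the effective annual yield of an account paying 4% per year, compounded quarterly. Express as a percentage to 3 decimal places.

EAR = (1 + 4%/4)^4 − 1 = (1 + 0.01)^4 − 1.
(1 + 0.01)^4 ≈ 1.040604, so EAR ≈ 4.06040%.

4.060%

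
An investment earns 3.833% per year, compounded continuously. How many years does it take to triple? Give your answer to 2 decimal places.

28.66 years

e^(0.03833t) = 3, so 0.03833t = ln 3 ≈ 1.0986.
t ≈ 1.0986/0.03833 ≈ 28.6619.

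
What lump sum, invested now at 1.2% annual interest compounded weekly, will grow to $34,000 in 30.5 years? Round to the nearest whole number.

Growth factor = (1 + 0.012/52)^1586 ≈ 1.4418943584.
P = 34,000/1.4418943584 ≈ 23,580.0909.

$23,580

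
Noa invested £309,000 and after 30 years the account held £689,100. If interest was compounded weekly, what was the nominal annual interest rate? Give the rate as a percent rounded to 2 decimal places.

2.67%

The 1560-period growth factor is 689,100/309,000 = 2.2301.
r/52 = 2.2301^(1/1560) − 1 ≈ 0.000514264, so r ≈ 52·0.000514264 = 2.67417%.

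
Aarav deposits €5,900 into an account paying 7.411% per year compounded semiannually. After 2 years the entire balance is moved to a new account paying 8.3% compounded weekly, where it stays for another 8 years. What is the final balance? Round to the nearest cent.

€13,249.54

After 2 years at 7.411%: 5,900 × 1.1566638404 ≈ 6,824.3167.
Then 8 years at 8.3%: 6,824.3167 × 1.9415189685 ≈ 13,249.5402.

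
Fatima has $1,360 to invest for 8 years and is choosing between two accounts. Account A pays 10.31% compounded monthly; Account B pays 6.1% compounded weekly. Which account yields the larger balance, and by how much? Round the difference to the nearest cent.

Account A growth factor: (1 + 0.1031/12)^96 ≈ 2.27340103; balance ≈ 3,091.8254.
Account B growth factor: (1 + 0.061/52)^416 ≈ 1.628588995; balance ≈ 2,214.8810.
Account A is larger by 876.9444.

Account A, by $876.94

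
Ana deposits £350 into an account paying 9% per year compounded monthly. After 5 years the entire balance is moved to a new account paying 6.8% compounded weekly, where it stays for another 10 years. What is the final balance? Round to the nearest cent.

Phase 1: 350·(1 + 0.0075)^60 ≈ 547.9884.
Phase 2: 547.9884·(1 + 0.068/52)^520 ≈ 1,081.1816.

£1,081.18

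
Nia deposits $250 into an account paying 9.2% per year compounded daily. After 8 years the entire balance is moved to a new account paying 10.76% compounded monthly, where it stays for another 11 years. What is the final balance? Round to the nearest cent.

$1,695.43

After 8 years at 9.2%: 250 × 2.087374924 ≈ 521.8437.
Then 11 years at 10.76%: 521.8437 × 3.248927805 ≈ 1,695.4326.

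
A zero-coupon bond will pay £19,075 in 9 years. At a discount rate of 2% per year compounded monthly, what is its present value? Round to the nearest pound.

£15,935

Periodic rate = 2%/12 = 0.00166667; 108 periods.
P = 19,075/(1 + 0.02/12)^108 ≈ 19,075/1.1970379932 ≈ 15,935.1667.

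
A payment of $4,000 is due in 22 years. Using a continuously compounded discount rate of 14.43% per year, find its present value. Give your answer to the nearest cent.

P = A·e^(−rt) = 4,000·e^(−3.1746).
e^(−3.1746) ≈ 0.04181082507, so P ≈ 167.2433.

$167.24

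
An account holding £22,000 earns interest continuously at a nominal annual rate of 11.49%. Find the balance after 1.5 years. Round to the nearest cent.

£26,138.06

A = P·e^(rt) = 22,000·e^(0.1149·1.5) = 22,000·e^0.17235.
e^0.17235 ≈ 1.1880935932, so A ≈ 26,138.0591.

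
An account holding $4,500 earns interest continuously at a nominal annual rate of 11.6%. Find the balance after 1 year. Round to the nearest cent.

A = P·e^(rt) = 4,500·e^(0.116·1) = 4,500·e^0.116.
e^0.116 ≈ 1.122995872, so A ≈ 5,053.4814.

$5,053.48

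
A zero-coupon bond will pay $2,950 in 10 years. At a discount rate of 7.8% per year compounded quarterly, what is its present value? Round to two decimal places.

Growth factor = (1 + 0.0195)^40 ≈ 2.165156058.
P = 2,950/2.165156058 ≈ 1,362.4884.

$1,362.49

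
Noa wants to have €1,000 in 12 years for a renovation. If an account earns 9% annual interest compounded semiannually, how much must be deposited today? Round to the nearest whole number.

€348

Growth factor = (1 + 0.045)^24 ≈ 2.87601383.
P = 1,000/2.87601383 ≈ 347.7035.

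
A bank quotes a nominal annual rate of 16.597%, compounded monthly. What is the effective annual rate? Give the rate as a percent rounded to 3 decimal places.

One year is 12 periods at 0.0138308 each: (1 + 0.0138308)^12 ≈ 1.179196.
EAR = 1.179196 − 1 ≈ 17.91958%.

17.920%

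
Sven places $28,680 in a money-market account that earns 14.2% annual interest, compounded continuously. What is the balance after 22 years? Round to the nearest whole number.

$652,101

A = P·e^(rt) = 28,680·e^(0.142·22) = 28,680·e^3.124.
e^3.124 ≈ 22.7371465746, so A ≈ 652,101.3638.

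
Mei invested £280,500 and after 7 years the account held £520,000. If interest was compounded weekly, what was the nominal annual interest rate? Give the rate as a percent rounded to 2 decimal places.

8.83%

The 364-period growth factor is 520,000/280,500 = 1.85383.
r/52 = 1.85383^(1/364) − 1 ≈ 0.00169719, so r ≈ 52·0.00169719 = 8.82541%.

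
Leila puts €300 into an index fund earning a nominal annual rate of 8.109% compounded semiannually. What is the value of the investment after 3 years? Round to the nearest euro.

Periodic rate = 8.109%/2 = 0.040545; periods = 2·3 = 6.
A = 300·(1 + 0.040545)^6 ≈ 300·1.26930269 ≈ 380.7908.

€381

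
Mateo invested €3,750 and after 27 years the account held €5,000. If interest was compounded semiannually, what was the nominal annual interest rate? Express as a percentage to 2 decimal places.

1.07%

(1 + r/2)^54 = 5,000/3,750 = 1.33333.
1 + r/2 = 1.33333^(1/54) ≈ 1.005342, so r/2 ≈ 0.00534166.
r ≈ 2·0.00534166 = 1.06833%.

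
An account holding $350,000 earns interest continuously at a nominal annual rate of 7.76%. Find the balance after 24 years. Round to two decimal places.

$2,253,710.29

A = P·e^(rt) = 350,000·e^(0.0776·24) = 350,000·e^1.8624.
e^1.8624 ≈ 6.439172254852, so A ≈ 2,253,710.2892.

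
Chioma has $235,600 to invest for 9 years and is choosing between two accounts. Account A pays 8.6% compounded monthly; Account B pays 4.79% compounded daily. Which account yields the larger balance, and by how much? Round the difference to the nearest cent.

Account A, by $146,905.89

Account A growth factor: (1 + 0.086/12)^108 ≈ 2.16244533382; balance ≈ 509,472.1206.
Account B growth factor: (1 + 0.0479/365)^3285 ≈ 1.53890590899; balance ≈ 362,566.2322.
Account A is larger by 146,905.8885.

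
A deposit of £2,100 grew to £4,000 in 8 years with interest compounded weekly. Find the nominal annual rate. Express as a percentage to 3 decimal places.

8.061%

(1 + r/52)^416 = 4,000/2,100 = 1.90476.
1 + r/52 = 1.90476^(1/416) ≈ 1.00155, so r/52 ≈ 0.00155014.
r ≈ 52·0.00155014 = 8.06070%.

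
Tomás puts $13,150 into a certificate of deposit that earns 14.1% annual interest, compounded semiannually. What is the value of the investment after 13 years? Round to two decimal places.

$77,299.95

Growth factor = (1 + 0.0705)^26 ≈ 5.8783232239.
A ≈ 13,150 × 5.8783232239 ≈ 77,299.9504.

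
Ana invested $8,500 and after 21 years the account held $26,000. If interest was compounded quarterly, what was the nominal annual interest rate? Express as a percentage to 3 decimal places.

(1 + r/4)^84 = 26,000/8,500 = 3.05882.
1 + r/4 = 3.05882^(1/84) ≈ 1.013399, so r/4 ≈ 0.0133989.
r ≈ 4·0.0133989 = 5.35954%.

5.360%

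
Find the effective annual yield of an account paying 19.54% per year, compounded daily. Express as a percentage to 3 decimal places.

One year is 365 periods at 0.000535342 each: (1 + 0.000535342)^365 ≈ 1.215734.
EAR = 1.215734 − 1 ≈ 21.57336%.

21.573%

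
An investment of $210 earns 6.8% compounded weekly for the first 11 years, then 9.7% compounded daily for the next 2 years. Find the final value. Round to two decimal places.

After 11 years at 6.8%: 210 × 2.11173809 ≈ 443.4650.
Then 2 years at 9.7%: 443.4650 × 1.21406499 ≈ 538.3953.

$538.40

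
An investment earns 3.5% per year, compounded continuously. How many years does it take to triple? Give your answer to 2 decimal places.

e^(0.035t) = 3, so 0.035t = ln 3 ≈ 1.0986.
t ≈ 1.0986/0.035 ≈ 31.3889.

31.39 years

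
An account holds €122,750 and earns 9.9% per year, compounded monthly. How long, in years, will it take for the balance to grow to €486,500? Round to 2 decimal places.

13.97 years

(1 + 0.00825)^(12t) = 486,500/122,750 = 3.9633.
12t·ln(1 + 0.00825) = ln(3.9633); 12t = 1.3771/0.00821615 ≈ 167.6073.
t ≈ 13.9673 years.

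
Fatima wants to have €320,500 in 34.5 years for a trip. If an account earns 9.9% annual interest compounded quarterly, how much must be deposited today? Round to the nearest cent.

€10,978.78

Periodic rate = 9.9%/4 = 0.02475; 138 periods.
P = 320,500/(1 + 0.02475)^138 ≈ 320,500/29.1926771567 ≈ 10,978.7807.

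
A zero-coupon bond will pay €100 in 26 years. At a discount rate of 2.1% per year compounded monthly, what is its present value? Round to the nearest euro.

Periodic rate = 2.1%/12 = 0.00175; 312 periods.
P = 100/(1 + 0.00175)^312 ≈ 100/1.7255103 ≈ 57.9539.

€58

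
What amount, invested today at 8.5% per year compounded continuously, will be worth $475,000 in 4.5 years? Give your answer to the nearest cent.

P = A·e^(−rt) = 475,000·e^(−0.3825).
e^(−0.3825) ≈ 0.682153890976, so P ≈ 324,023.0982.

$324,023.10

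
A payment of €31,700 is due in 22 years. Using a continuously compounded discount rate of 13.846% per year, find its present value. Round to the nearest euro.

€1,507

P = A·e^(−rt) = 31,700·e^(−3.04612).
e^(−3.04612) ≈ 0.047543033959, so P ≈ 1,507.1142.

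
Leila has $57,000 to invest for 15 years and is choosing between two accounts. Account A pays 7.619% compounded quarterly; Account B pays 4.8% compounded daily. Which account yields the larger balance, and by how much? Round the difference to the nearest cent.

Account A, by $59,726.57

A: (1 + 0.0190475)^60 ≈ 3.10217056556, so 57,000 × 3.10217056556 ≈ 176,823.7222.
B: (1 + 0.048/365)^5475 ≈ 2.05433595954, so 57,000 × 2.05433595954 ≈ 117,097.1497.
Difference ≈ 59,726.5725 in favor of A.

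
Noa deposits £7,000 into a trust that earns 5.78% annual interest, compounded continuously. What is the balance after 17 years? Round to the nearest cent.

£18,699.75

A = P·e^(rt) = 7,000·e^(0.0578·17) = 7,000·e^0.9826.
e^0.9826 ≈ 2.6713928418, so A ≈ 18,699.7499.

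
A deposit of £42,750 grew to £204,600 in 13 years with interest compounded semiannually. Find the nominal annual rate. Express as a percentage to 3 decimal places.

12.414%

(1 + r/2)^26 = 204,600/42,750 = 4.78596.
1 + r/2 = 4.78596^(1/26) ≈ 1.062069, so r/2 ≈ 0.0620689.
r ≈ 2·0.0620689 = 12.41377%.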